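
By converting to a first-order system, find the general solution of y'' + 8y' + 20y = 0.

Let x_1 = y, x_2 = y'. Then x_1' = x_2 and x_2' = -20x_1 - 8x_2.
A = [[0,1],[-20,-8]]; det(A-λI) = λ^2 + 8λ + 20.
Eigenvalues λ = -4 ± 2i.

y(t) = C_1e^(-4t)cos(2t) + C_2e^(-4t)sin(2t)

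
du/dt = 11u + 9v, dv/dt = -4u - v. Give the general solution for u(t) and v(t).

Coefficient matrix A = [[11, 9], [-4, -1]].
Characteristic polynomial det(A - λI) = λ^2 - 10λ + 25 = 0.
Single eigenvalue λ = 5 with algebraic multiplicity 2.
Eigenvector v = (3,-2); generalized eigenvector w with (A-λI)w=v is (2,-1).
General solution: e^(5t)[K_1·v + K_2·(t·v + w)].

u(t) = 3K_1e^(5t) + 3K_2te^(5t) + 2K_2e^(5t), v(t) = -2K_1e^(5t) - 2K_2te^(5t) - K_2e^(5t)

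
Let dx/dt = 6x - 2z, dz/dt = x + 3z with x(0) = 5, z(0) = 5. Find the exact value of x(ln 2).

A = [[6,-2],[1,3]]; eigenvalues λ = 5, 4.
Eigenvectors: (2,1) for λ=5, (-1,-1) for λ=4.
From the initial condition, c_1 = 0, c_2 = -5.
x(ln 2) = (0)(2^5)(2) + (-5)(2^4)(-1) = 80.

80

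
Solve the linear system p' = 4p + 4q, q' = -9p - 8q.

p(t) = -2C_1e^(-2t) - 2C_2te^(-2t) + C_2e^(-2t), q(t) = 3C_1e^(-2t) + 3C_2te^(-2t) - 2C_2e^(-2t)

Coefficient matrix A = [[4, 4], [-9, -8]].
Characteristic polynomial det(A - λI) = λ^2 + 4λ + 4 = 0.
Single eigenvalue λ = -2 with algebraic multiplicity 2.
Eigenvector v = (-2,3); generalized eigenvector w with (A-λI)w=v is (1,-2).
General solution: e^(-2t)[C_1·v + C_2·(t·v + w)].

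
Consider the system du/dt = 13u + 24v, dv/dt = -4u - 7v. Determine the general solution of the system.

Coefficient matrix A = [[13, 24], [-4, -7]].
Characteristic polynomial det(A - λI) = λ^2 - 6λ + 5 = 0.
Eigenvalues λ = 5, 1.
For λ=5: (A-λI) row 1 is [8, 24], so an eigenvector is (-3, 1).
For λ=1: (A-λI) row 1 is [12, 24], so an eigenvector is (-2, 1).
General solution: C_1e^(5t)(-3,1) + C_2e^(t)(-2,1).

u(t) = -3C_1e^(5t) - 2C_2e^(t), v(t) = C_1e^(5t) + C_2e^(t)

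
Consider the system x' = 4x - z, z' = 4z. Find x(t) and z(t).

Coefficient matrix A = [[4, -1], [0, 4]].
Characteristic polynomial det(A - λI) = λ^2 - 8λ + 16 = 0.
Single eigenvalue λ = 4 with algebraic multiplicity 2.
Eigenvector v = (1,0); generalized eigenvector w with (A-λI)w=v is (1,-1).
General solution: e^(4t)[c_1·v + c_2·(t·v + w)].

x(t) = c_1e^(4t) + c_2te^(4t) + c_2e^(4t), z(t) = -c_2e^(4t)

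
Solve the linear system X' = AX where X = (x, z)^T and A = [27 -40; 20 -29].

x(t) = C_1e^(-t)sin(4t) + 3C_1e^(-t)cos(4t) + 3C_2e^(-t)sin(4t) - C_2e^(-t)cos(4t), z(t) = C_1e^(-t)sin(4t) + 2C_1e^(-t)cos(4t) + 2C_2e^(-t)sin(4t) - C_2e^(-t)cos(4t)

Coefficient matrix A = [[27, -40], [20, -29]].
Characteristic polynomial det(A - λI) = λ^2 + 2λ + 17 = 0.
Eigenvalues λ = -1 ± 4i (complex conjugate pair).
For λ=-1+4i: an eigenvector is (3,2) - i(1,1) = (3 - i, 2 - i).
A real fundamental pair from Re and Im of e^((-1+4i)t)v: X_1 = e^(-t)(cos(4t)·(3,2) + sin(4t)·(1,1)), X_2 = e^(-t)(sin(4t)·(3,2) - cos(4t)·(1,1)).
General solution: C_1X_1 + C_2X_2.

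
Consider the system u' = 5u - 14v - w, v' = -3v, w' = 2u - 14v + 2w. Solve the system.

Coefficient matrix A = [[5, -14, -1], [0, -3, 0], [2, -14, 2]].
det(A - λI) = 0 gives eigenvalues λ = 3, -3, 4.
For λ=3: eigenvector (-1,0,-2).
For λ=-3: eigenvector (2,1,2).
For λ=4: eigenvector (1,0,1).
General solution: C_1e^(3t)(-1,0,-2) + C_2e^(-3t)(2,1,2) + C_3e^(4t)(1,0,1).

u(t) = -C_1e^(3t) + 2C_2e^(-3t) + C_3e^(4t), v(t) = C_2e^(-3t), w(t) = -2C_1e^(3t) + 2C_2e^(-3t) + C_3e^(4t)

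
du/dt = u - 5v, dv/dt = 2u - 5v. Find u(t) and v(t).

Coefficient matrix A = [[1, -5], [2, -5]].
Characteristic polynomial det(A - λI) = λ^2 + 4λ + 5 = 0.
Eigenvalues λ = -2 ± i (complex conjugate pair).
For λ=-2+i: an eigenvector is (2,1) - i(1,1) = (2 - i, 1 - i).
A real fundamental pair from Re and Im of e^((-2+i)t)v: X_1 = e^(-2t)(cos(t)·(2,1) + sin(t)·(1,1)), X_2 = e^(-2t)(sin(t)·(2,1) - cos(t)·(1,1)).
General solution: K_1X_1 + K_2X_2.

u(t) = K_1e^(-2t)sin(t) + 2K_1e^(-2t)cos(t) + 2K_2e^(-2t)sin(t) - K_2e^(-2t)cos(t), v(t) = K_1e^(-2t)sin(t) + K_1e^(-2t)cos(t) + K_2e^(-2t)sin(t) - K_2e^(-2t)cos(t)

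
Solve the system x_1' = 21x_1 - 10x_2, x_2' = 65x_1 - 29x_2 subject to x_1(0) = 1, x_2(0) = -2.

Coefficient matrix A = [[21, -10], [65, -29]].
Characteristic polynomial det(A - λI) = λ^2 + 8λ + 41 = 0.
Eigenvalues λ = -4 ± 5i (complex conjugate pair).
For λ=-4+5i: an eigenvector is (-1,-2) - i(-1,-3) = (-1 + i, -2 + 3i).
A real fundamental pair from Re and Im of e^((-4+5i)t)v: X_1 = e^(-4t)(cos(5t)·(-1,-2) + sin(5t)·(-1,-3)), X_2 = e^(-4t)(sin(5t)·(-1,-2) - cos(5t)·(-1,-3)).
General solution: c_1X_1 + c_2X_2.
Applying x_1(0)=1, x_2(0)=-2 gives c_1=-5, c_2=-4.

x_1(t) = 9e^(-4t)sin(5t) + e^(-4t)cos(5t), x_2(t) = 23e^(-4t)sin(5t) - 2e^(-4t)cos(5t)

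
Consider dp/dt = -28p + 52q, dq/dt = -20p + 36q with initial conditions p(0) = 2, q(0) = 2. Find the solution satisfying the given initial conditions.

p(t) = 10e^(4t)sin(4t) + 2e^(4t)cos(4t), q(t) = 6e^(4t)sin(4t) + 2e^(4t)cos(4t)

Coefficient matrix A = [[-28, 52], [-20, 36]].
Characteristic polynomial det(A - λI) = λ^2 - 8λ + 32 = 0.
Eigenvalues λ = 4 ± 4i (complex conjugate pair).
For λ=4+4i: an eigenvector is (-2,-1) - i(3,2) = (-2 - 3i, -1 - 2i).
A real fundamental pair from Re and Im of e^((4+4i)t)v: X_1 = e^(4t)(cos(4t)·(-2,-1) + sin(4t)·(3,2)), X_2 = e^(4t)(sin(4t)·(-2,-1) - cos(4t)·(3,2)).
General solution: c_1X_1 + c_2X_2.
Applying p(0)=2, q(0)=2 gives c_1=2, c_2=-2.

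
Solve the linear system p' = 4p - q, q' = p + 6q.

p(t) = c_1e^(5t) + c_2te^(5t) - 3c_2e^(5t), q(t) = -c_1e^(5t) - c_2te^(5t) + 2c_2e^(5t)

Coefficient matrix A = [[4, -1], [1, 6]].
Characteristic polynomial det(A - λI) = λ^2 - 10λ + 25 = 0.
Single eigenvalue λ = 5 with algebraic multiplicity 2.
Eigenvector v = (1,-1); generalized eigenvector w with (A-λI)w=v is (-3,2).
General solution: e^(5t)[c_1·v + c_2·(t·v + w)].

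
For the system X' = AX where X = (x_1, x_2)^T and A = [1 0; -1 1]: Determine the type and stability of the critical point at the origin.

unstable improper node

A = [[1,0],[-1,1]]; det(A-λI) = λ^2 - 2λ + 1.
repeated λ = 1 with a single eigenvector.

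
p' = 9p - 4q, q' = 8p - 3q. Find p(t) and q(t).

Coefficient matrix A = [[9, -4], [8, -3]].
Characteristic polynomial det(A - λI) = λ^2 - 6λ + 5 = 0.
Eigenvalues λ = 5, 1.
For λ=5: (A-λI) row 1 is [4, -4], so an eigenvector is (-1, -1).
For λ=1: (A-λI) row 1 is [8, -4], so an eigenvector is (-1, -2).
General solution: K_1e^(5t)(-1,-1) + K_2e^(t)(-1,-2).

p(t) = -K_1e^(5t) - K_2e^(t), q(t) = -K_1e^(5t) - 2K_2e^(t)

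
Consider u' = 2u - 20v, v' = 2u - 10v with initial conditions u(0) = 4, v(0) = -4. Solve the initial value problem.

u(t) = 52e^(-4t)sin(2t) + 4e^(-4t)cos(2t), v(t) = 16e^(-4t)sin(2t) - 4e^(-4t)cos(2t)

Coefficient matrix A = [[2, -20], [2, -10]].
Characteristic polynomial det(A - λI) = λ^2 + 8λ + 20 = 0.
Eigenvalues λ = -4 ± 2i (complex conjugate pair).
For λ=-4+2i: an eigenvector is (-3,-1) - i(1,0) = (-3 - i, -1).
A real fundamental pair from Re and Im of e^((-4+2i)t)v: X_1 = e^(-4t)(cos(2t)·(-3,-1) + sin(2t)·(1,0)), X_2 = e^(-4t)(sin(2t)·(-3,-1) - cos(2t)·(1,0)).
General solution: c_1X_1 + c_2X_2.
Applying u(0)=4, v(0)=-4 gives c_1=4, c_2=-16.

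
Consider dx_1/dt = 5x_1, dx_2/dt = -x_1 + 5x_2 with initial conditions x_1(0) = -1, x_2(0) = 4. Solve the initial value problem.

x_1(t) = -e^(5t), x_2(t) = te^(5t) + 4e^(5t)

Coefficient matrix A = [[5, 0], [-1, 5]].
Characteristic polynomial det(A - λI) = λ^2 - 10λ + 25 = 0.
Single eigenvalue λ = 5 with algebraic multiplicity 2.
Eigenvector v = (0,-1); generalized eigenvector w with (A-λI)w=v is (1,3).
General solution: e^(5t)[K_1·v + K_2·(t·v + w)].
Applying x_1(0)=-1, x_2(0)=4 gives K_1=-7, K_2=-1.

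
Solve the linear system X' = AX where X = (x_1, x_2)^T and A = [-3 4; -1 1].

x_1(t) = -2c_1e^(-t) - 2c_2te^(-t) + 3c_2e^(-t), x_2(t) = -c_1e^(-t) - c_2te^(-t) + c_2e^(-t)

Coefficient matrix A = [[-3, 4], [-1, 1]].
Characteristic polynomial det(A - λI) = λ^2 + 2λ + 1 = 0.
Single eigenvalue λ = -1 with algebraic multiplicity 2.
Eigenvector v = (-2,-1); generalized eigenvector w with (A-λI)w=v is (3,1).
General solution: e^(-t)[c_1·v + c_2·(t·v + w)].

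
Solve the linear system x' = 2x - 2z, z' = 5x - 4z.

Coefficient matrix A = [[2, -2], [5, -4]].
Characteristic polynomial det(A - λI) = λ^2 + 2λ + 2 = 0.
Eigenvalues λ = -1 ± i (complex conjugate pair).
For λ=-1+i: an eigenvector is (1,1) - i(1,2) = (1 - i, 1 - 2i).
A real fundamental pair from Re and Im of e^((-1+i)t)v: X_1 = e^(-t)(cos(t)·(1,1) + sin(t)·(1,2)), X_2 = e^(-t)(sin(t)·(1,1) - cos(t)·(1,2)).
General solution: K_1X_1 + K_2X_2.

x(t) = K_1e^(-t)sin(t) + K_1e^(-t)cos(t) + K_2e^(-t)sin(t) - K_2e^(-t)cos(t), z(t) = 2K_1e^(-t)sin(t) + K_1e^(-t)cos(t) + K_2e^(-t)sin(t) - 2K_2e^(-t)cos(t)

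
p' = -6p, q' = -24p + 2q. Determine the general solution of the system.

Coefficient matrix A = [[-6, 0], [-24, 2]].
Characteristic polynomial det(A - λI) = λ^2 + 4λ - 12 = 0.
Eigenvalues λ = 2, -6.
For λ=2: (A-λI) row 1 is [-8, 0], so an eigenvector is (0, -1).
For λ=-6: (A-λI) row 2 is [-24, 8], so an eigenvector is (1, 3).
General solution: c_1e^(2t)(0,-1) + c_2e^(-6t)(1,3).

p(t) = c_2e^(-6t), q(t) = -c_1e^(2t) + 3c_2e^(-6t)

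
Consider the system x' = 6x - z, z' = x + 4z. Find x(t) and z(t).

Coefficient matrix A = [[6, -1], [1, 4]].
Characteristic polynomial det(A - λI) = λ^2 - 10λ + 25 = 0.
Single eigenvalue λ = 5 with algebraic multiplicity 2.
Eigenvector v = (-1,-1); generalized eigenvector w with (A-λI)w=v is (1,2).
General solution: e^(5t)[c_1·v + c_2·(t·v + w)].

x(t) = -c_1e^(5t) - c_2te^(5t) + c_2e^(5t), z(t) = -c_1e^(5t) - c_2te^(5t) + 2c_2e^(5t)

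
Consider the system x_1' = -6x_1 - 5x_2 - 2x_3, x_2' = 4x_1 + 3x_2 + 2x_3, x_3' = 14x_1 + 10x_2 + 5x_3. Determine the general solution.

x_1(t) = C_1e^(-2t) - C_2e^(3t) + C_3e^(t), x_2(t) = C_2e^(3t) - C_3e^(t), x_3(t) = -2C_1e^(-2t) + 2C_2e^(3t) - C_3e^(t)

Coefficient matrix A = [[-6, -5, -2], [4, 3, 2], [14, 10, 5]].
det(A - λI) = 0 gives eigenvalues λ = -2, 3, 1.
For λ=-2: eigenvector (1,0,-2).
For λ=3: eigenvector (-1,1,2).
For λ=1: eigenvector (1,-1,-1).
General solution: C_1e^(-2t)(1,0,-2) + C_2e^(3t)(-1,1,2) + C_3e^(t)(1,-1,-1).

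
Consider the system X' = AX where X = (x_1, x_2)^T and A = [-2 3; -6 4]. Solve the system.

x_1(t) = -c_1e^(t)cos(3t) - c_2e^(t)sin(3t), x_2(t) = c_1e^(t)sin(3t) - c_1e^(t)cos(3t) - c_2e^(t)sin(3t) - c_2e^(t)cos(3t)

Coefficient matrix A = [[-2, 3], [-6, 4]].
Characteristic polynomial det(A - λI) = λ^2 - 2λ + 10 = 0.
Eigenvalues λ = 1 ± 3i (complex conjugate pair).
For λ=1+3i: an eigenvector is (-1,-1) - i(0,1) = (-1, -1 - i).
A real fundamental pair from Re and Im of e^((1+3i)t)v: X_1 = e^(t)(cos(3t)·(-1,-1) + sin(3t)·(0,1)), X_2 = e^(t)(sin(3t)·(-1,-1) - cos(3t)·(0,1)).
General solution: c_1X_1 + c_2X_2.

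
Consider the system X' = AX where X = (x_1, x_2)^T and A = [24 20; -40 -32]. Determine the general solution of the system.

Coefficient matrix A = [[24, 20], [-40, -32]].
Characteristic polynomial det(A - λI) = λ^2 + 8λ + 32 = 0.
Eigenvalues λ = -4 ± 4i (complex conjugate pair).
For λ=-4+4i: an eigenvector is (1,-1) - i(2,-3) = (1 - 2i, -1 + 3i).
A real fundamental pair from Re and Im of e^((-4+4i)t)v: X_1 = e^(-4t)(cos(4t)·(1,-1) + sin(4t)·(2,-3)), X_2 = e^(-4t)(sin(4t)·(1,-1) - cos(4t)·(2,-3)).
General solution: c_1X_1 + c_2X_2.

x_1(t) = 2c_1e^(-4t)sin(4t) + c_1e^(-4t)cos(4t) + c_2e^(-4t)sin(4t) - 2c_2e^(-4t)cos(4t), x_2(t) = -3c_1e^(-4t)sin(4t) - c_1e^(-4t)cos(4t) - c_2e^(-4t)sin(4t) + 3c_2e^(-4t)cos(4t)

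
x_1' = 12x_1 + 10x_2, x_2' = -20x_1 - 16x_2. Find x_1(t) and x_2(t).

x_1(t) = -c_1e^(-2t)sin(2t) + 2c_1e^(-2t)cos(2t) + 2c_2e^(-2t)sin(2t) + c_2e^(-2t)cos(2t), x_2(t) = c_1e^(-2t)sin(2t) - 3c_1e^(-2t)cos(2t) - 3c_2e^(-2t)sin(2t) - c_2e^(-2t)cos(2t)

Coefficient matrix A = [[12, 10], [-20, -16]].
Characteristic polynomial det(A - λI) = λ^2 + 4λ + 8 = 0.
Eigenvalues λ = -2 ± 2i (complex conjugate pair).
For λ=-2+2i: an eigenvector is (2,-3) - i(-1,1) = (2 + i, -3 - i).
A real fundamental pair from Re and Im of e^((-2+2i)t)v: X_1 = e^(-2t)(cos(2t)·(2,-3) + sin(2t)·(-1,1)), X_2 = e^(-2t)(sin(2t)·(2,-3) - cos(2t)·(-1,1)).
General solution: c_1X_1 + c_2X_2.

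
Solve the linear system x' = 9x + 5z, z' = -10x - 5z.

Coefficient matrix A = [[9, 5], [-10, -5]].
Characteristic polynomial det(A - λI) = λ^2 - 4λ + 5 = 0.
Eigenvalues λ = 2 ± i (complex conjugate pair).
For λ=2+i: an eigenvector is (2,-3) - i(-1,1) = (2 + i, -3 - i).
A real fundamental pair from Re and Im of e^((2+i)t)v: X_1 = e^(2t)(cos(t)·(2,-3) + sin(t)·(-1,1)), X_2 = e^(2t)(sin(t)·(2,-3) - cos(t)·(-1,1)).
General solution: c_1X_1 + c_2X_2.

x(t) = -c_1e^(2t)sin(t) + 2c_1e^(2t)cos(t) + 2c_2e^(2t)sin(t) + c_2e^(2t)cos(t), z(t) = c_1e^(2t)sin(t) - 3c_1e^(2t)cos(t) - 3c_2e^(2t)sin(t) - c_2e^(2t)cos(t)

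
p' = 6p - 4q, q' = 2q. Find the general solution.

p(t) = -K_1e^(2t) + K_2e^(6t), q(t) = -K_1e^(2t)

Coefficient matrix A = [[6, -4], [0, 2]].
Characteristic polynomial det(A - λI) = λ^2 - 8λ + 12 = 0.
Eigenvalues λ = 2, 6.
For λ=2: (A-λI) row 1 is [4, -4], so an eigenvector is (-1, -1).
For λ=6: (A-λI) row 1 is [0, -4], so an eigenvector is (1, 0).
General solution: K_1e^(2t)(-1,-1) + K_2e^(6t)(1,0).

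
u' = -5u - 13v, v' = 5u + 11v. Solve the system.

u(t) = 3c_1e^(3t)sin(t) - 2c_1e^(3t)cos(t) - 2c_2e^(3t)sin(t) - 3c_2e^(3t)cos(t), v(t) = -2c_1e^(3t)sin(t) + c_1e^(3t)cos(t) + c_2e^(3t)sin(t) + 2c_2e^(3t)cos(t)

Coefficient matrix A = [[-5, -13], [5, 11]].
Characteristic polynomial det(A - λI) = λ^2 - 6λ + 10 = 0.
Eigenvalues λ = 3 ± i (complex conjugate pair).
For λ=3+i: an eigenvector is (-2,1) - i(3,-2) = (-2 - 3i, 1 + 2i).
A real fundamental pair from Re and Im of e^((3+i)t)v: X_1 = e^(3t)(cos(t)·(-2,1) + sin(t)·(3,-2)), X_2 = e^(3t)(sin(t)·(-2,1) - cos(t)·(3,-2)).
General solution: c_1X_1 + c_2X_2.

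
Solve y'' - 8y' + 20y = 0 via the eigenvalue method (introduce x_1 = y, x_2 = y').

y(t) = c_1e^(4t)cos(2t) + c_2e^(4t)sin(2t)

Let x_1 = y, x_2 = y'. Then x_1' = x_2 and x_2' = -20x_1 + 8x_2.
A = [[0,1],[-20,8]]; det(A-λI) = λ^2 - 8λ + 20.
Eigenvalues λ = 4 ± 2i.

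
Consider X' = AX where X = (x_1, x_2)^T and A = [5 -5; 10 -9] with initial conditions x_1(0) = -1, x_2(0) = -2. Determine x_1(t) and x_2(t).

x_1(t) = 3e^(-2t)sin(t) - e^(-2t)cos(t), x_2(t) = 4e^(-2t)sin(t) - 2e^(-2t)cos(t)

Coefficient matrix A = [[5, -5], [10, -9]].
Characteristic polynomial det(A - λI) = λ^2 + 4λ + 5 = 0.
Eigenvalues λ = -2 ± i (complex conjugate pair).
For λ=-2+i: an eigenvector is (1,1) - i(2,3) = (1 - 2i, 1 - 3i).
A real fundamental pair from Re and Im of e^((-2+i)t)v: X_1 = e^(-2t)(cos(t)·(1,1) + sin(t)·(2,3)), X_2 = e^(-2t)(sin(t)·(1,1) - cos(t)·(2,3)).
General solution: c_1X_1 + c_2X_2.
Applying x_1(0)=-1, x_2(0)=-2 gives c_1=1, c_2=1.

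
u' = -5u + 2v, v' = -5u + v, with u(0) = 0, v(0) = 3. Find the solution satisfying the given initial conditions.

u(t) = 6e^(-2t)sin(t), v(t) = 9e^(-2t)sin(t) + 3e^(-2t)cos(t)

Coefficient matrix A = [[-5, 2], [-5, 1]].
Characteristic polynomial det(A - λI) = λ^2 + 4λ + 5 = 0.
Eigenvalues λ = -2 ± i (complex conjugate pair).
For λ=-2+i: an eigenvector is (-1,-2) - i(-1,-1) = (-1 + i, -2 + i).
A real fundamental pair from Re and Im of e^((-2+i)t)v: X_1 = e^(-2t)(cos(t)·(-1,-2) + sin(t)·(-1,-1)), X_2 = e^(-2t)(sin(t)·(-1,-2) - cos(t)·(-1,-1)).
General solution: C_1X_1 + C_2X_2.
Applying u(0)=0, v(0)=3 gives C_1=-3, C_2=-3.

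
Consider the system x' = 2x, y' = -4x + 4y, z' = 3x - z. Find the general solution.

x(t) = C_1e^(2t), y(t) = 2C_1e^(2t) + C_2e^(4t), z(t) = C_1e^(2t) + C_3e^(-t)

Coefficient matrix A = [[2, 0, 0], [-4, 4, 0], [3, 0, -1]].
det(A - λI) = 0 gives eigenvalues λ = 2, 4, -1.
For λ=2: eigenvector (1,2,1).
For λ=4: eigenvector (0,1,0).
For λ=-1: eigenvector (0,0,1).
General solution: C_1e^(2t)(1,2,1) + C_2e^(4t)(0,1,0) + C_3e^(-t)(0,0,1).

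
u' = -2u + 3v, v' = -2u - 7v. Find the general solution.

Coefficient matrix A = [[-2, 3], [-2, -7]].
Characteristic polynomial det(A - λI) = λ^2 + 9λ + 20 = 0.
Eigenvalues λ = -4, -5.
For λ=-4: (A-λI) row 1 is [2, 3], so an eigenvector is (3, -2).
For λ=-5: (A-λI) row 1 is [3, 3], so an eigenvector is (-1, 1).
General solution: K_1e^(-4t)(3,-2) + K_2e^(-5t)(-1,1).

u(t) = 3K_1e^(-4t) - K_2e^(-5t), v(t) = -2K_1e^(-4t) + K_2e^(-5t)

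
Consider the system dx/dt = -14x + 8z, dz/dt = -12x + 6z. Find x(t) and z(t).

Coefficient matrix A = [[-14, 8], [-12, 6]].
Characteristic polynomial det(A - λI) = λ^2 + 8λ + 12 = 0.
Eigenvalues λ = -2, -6.
For λ=-2: (A-λI) row 1 is [-12, 8], so an eigenvector is (2, 3).
For λ=-6: (A-λI) row 1 is [-8, 8], so an eigenvector is (-1, -1).
General solution: K_1e^(-2t)(2,3) + K_2e^(-6t)(-1,-1).

x(t) = 2K_1e^(-2t) - K_2e^(-6t), z(t) = 3K_1e^(-2t) - K_2e^(-6t)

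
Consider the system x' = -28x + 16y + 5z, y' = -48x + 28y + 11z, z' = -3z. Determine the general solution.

Coefficient matrix A = [[-28, 16, 5], [-48, 28, 11], [0, 0, -3]].
det(A - λI) = 0 gives eigenvalues λ = -3, -4, 4.
For λ=-3: eigenvector (-3,-5,1).
For λ=-4: eigenvector (-2,-3,0).
For λ=4: eigenvector (1,2,0).
General solution: K_1e^(-3t)(-3,-5,1) + K_2e^(-4t)(-2,-3,0) + K_3e^(4t)(1,2,0).

x(t) = -3K_1e^(-3t) - 2K_2e^(-4t) + K_3e^(4t), y(t) = -5K_1e^(-3t) - 3K_2e^(-4t) + 2K_3e^(4t), z(t) = K_1e^(-3t)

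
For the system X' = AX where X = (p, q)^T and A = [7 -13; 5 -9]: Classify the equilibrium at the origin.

stable spiral

A = [[7,-13],[5,-9]]; det(A-λI) = λ^2 + 2λ + 2.
λ = -1 ± i: negative real part.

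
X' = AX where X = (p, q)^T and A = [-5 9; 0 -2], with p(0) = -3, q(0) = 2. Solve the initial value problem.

p(t) = 6e^(-2t) - 9e^(-5t), q(t) = 2e^(-2t)

Coefficient matrix A = [[-5, 9], [0, -2]].
Characteristic polynomial det(A - λI) = λ^2 + 7λ + 10 = 0.
Eigenvalues λ = -5, -2.
For λ=-5: (A-λI) row 1 is [0, 9], so an eigenvector is (-1, 0).
For λ=-2: (A-λI) row 1 is [-3, 9], so an eigenvector is (-3, -1).
General solution: C_1e^(-5t)(-1,0) + C_2e^(-2t)(-3,-1).
Applying p(0)=-3, q(0)=2 gives C_1=9, C_2=-2.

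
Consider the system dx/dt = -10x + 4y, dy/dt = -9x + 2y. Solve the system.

Coefficient matrix A = [[-10, 4], [-9, 2]].
Characteristic polynomial det(A - λI) = λ^2 + 8λ + 16 = 0.
Single eigenvalue λ = -4 with algebraic multiplicity 2.
Eigenvector v = (-2,-3); generalized eigenvector w with (A-λI)w=v is (-1,-2).
General solution: e^(-4t)[C_1·v + C_2·(t·v + w)].

x(t) = -2C_1e^(-4t) - 2C_2te^(-4t) - C_2e^(-4t), y(t) = -3C_1e^(-4t) - 3C_2te^(-4t) - 2C_2e^(-4t)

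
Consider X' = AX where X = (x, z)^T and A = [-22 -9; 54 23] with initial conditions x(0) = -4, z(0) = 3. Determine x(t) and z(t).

x(t) = 5e^(5t) - 9e^(-4t), z(t) = -15e^(5t) + 18e^(-4t)

Coefficient matrix A = [[-22, -9], [54, 23]].
Characteristic polynomial det(A - λI) = λ^2 - λ - 20 = 0.
Eigenvalues λ = 5, -4.
For λ=5: (A-λI) row 1 is [-27, -9], so an eigenvector is (-1, 3).
For λ=-4: (A-λI) row 1 is [-18, -9], so an eigenvector is (-1, 2).
General solution: c_1e^(5t)(-1,3) + c_2e^(-4t)(-1,2).
Applying x(0)=-4, z(0)=3 gives c_1=-5, c_2=9.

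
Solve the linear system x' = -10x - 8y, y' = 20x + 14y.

x(t) = C_1e^(2t)sin(4t) - C_1e^(2t)cos(4t) - C_2e^(2t)sin(4t) - C_2e^(2t)cos(4t), y(t) = -2C_1e^(2t)sin(4t) + C_1e^(2t)cos(4t) + C_2e^(2t)sin(4t) + 2C_2e^(2t)cos(4t)

Coefficient matrix A = [[-10, -8], [20, 14]].
Characteristic polynomial det(A - λI) = λ^2 - 4λ + 20 = 0.
Eigenvalues λ = 2 ± 4i (complex conjugate pair).
For λ=2+4i: an eigenvector is (-1,1) - i(1,-2) = (-1 - i, 1 + 2i).
A real fundamental pair from Re and Im of e^((2+4i)t)v: X_1 = e^(2t)(cos(4t)·(-1,1) + sin(4t)·(1,-2)), X_2 = e^(2t)(sin(4t)·(-1,1) - cos(4t)·(1,-2)).
General solution: C_1X_1 + C_2X_2.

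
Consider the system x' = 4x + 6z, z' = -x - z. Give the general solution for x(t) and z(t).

Coefficient matrix A = [[4, 6], [-1, -1]].
Characteristic polynomial det(A - λI) = λ^2 - 3λ + 2 = 0.
Eigenvalues λ = 2, 1.
For λ=2: (A-λI) row 1 is [2, 6], so an eigenvector is (3, -1).
For λ=1: (A-λI) row 1 is [3, 6], so an eigenvector is (-2, 1).
General solution: C_1e^(2t)(3,-1) + C_2e^(t)(-2,1).

x(t) = 3C_1e^(2t) - 2C_2e^(t), z(t) = -C_1e^(2t) + C_2e^(t)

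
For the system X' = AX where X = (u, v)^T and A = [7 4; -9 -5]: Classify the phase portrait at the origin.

A = [[7,4],[-9,-5]]; det(A-λI) = λ^2 - 2λ + 1.
repeated λ = 1 with a single eigenvector.

unstable improper node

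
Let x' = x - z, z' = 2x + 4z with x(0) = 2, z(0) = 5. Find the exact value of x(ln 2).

A = [[1,-1],[2,4]]; eigenvalues λ = 3, 2.
Eigenvectors: (-1,2) for λ=3, (-1,1) for λ=2.
From the initial condition, c_1 = 7, c_2 = -9.
x(ln 2) = (7)(2^3)(-1) + (-9)(2^2)(-1) = -20.

-20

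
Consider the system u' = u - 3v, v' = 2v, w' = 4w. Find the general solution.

Coefficient matrix A = [[1, -3, 0], [0, 2, 0], [0, 0, 4]].
det(A - λI) = 0 gives eigenvalues λ = 4, 2, 1.
For λ=4: eigenvector (0,0,1).
For λ=2: eigenvector (-3,1,0).
For λ=1: eigenvector (1,0,0).
General solution: c_1e^(4t)(0,0,1) + c_2e^(2t)(-3,1,0) + c_3e^(t)(1,0,0).

u(t) = -3c_2e^(2t) + c_3e^(t), v(t) = c_2e^(2t), w(t) = c_1e^(4t)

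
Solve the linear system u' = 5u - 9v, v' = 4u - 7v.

Coefficient matrix A = [[5, -9], [4, -7]].
Characteristic polynomial det(A - λI) = λ^2 + 2λ + 1 = 0.
Single eigenvalue λ = -1 with algebraic multiplicity 2.
Eigenvector v = (-3,-2); generalized eigenvector w with (A-λI)w=v is (-2,-1).
General solution: e^(-t)[c_1·v + c_2·(t·v + w)].

u(t) = -3c_1e^(-t) - 3c_2te^(-t) - 2c_2e^(-t), v(t) = -2c_1e^(-t) - 2c_2te^(-t) - c_2e^(-t)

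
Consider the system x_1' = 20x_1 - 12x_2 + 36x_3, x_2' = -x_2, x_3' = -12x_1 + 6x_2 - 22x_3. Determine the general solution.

x_1(t) = 3C_1e^(-4t) + 4C_2e^(-t) + 2C_3e^(2t), x_2(t) = C_2e^(-t), x_3(t) = -2C_1e^(-4t) - 2C_2e^(-t) - C_3e^(2t)

Coefficient matrix A = [[20, -12, 36], [0, -1, 0], [-12, 6, -22]].
det(A - λI) = 0 gives eigenvalues λ = -4, -1, 2.
For λ=-4: eigenvector (3,0,-2).
For λ=-1: eigenvector (4,1,-2).
For λ=2: eigenvector (2,0,-1).
General solution: C_1e^(-4t)(3,0,-2) + C_2e^(-t)(4,1,-2) + C_3e^(2t)(2,0,-1).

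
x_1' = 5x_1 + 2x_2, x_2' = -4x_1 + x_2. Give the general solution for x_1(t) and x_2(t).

Coefficient matrix A = [[5, 2], [-4, 1]].
Characteristic polynomial det(A - λI) = λ^2 - 6λ + 13 = 0.
Eigenvalues λ = 3 ± 2i (complex conjugate pair).
For λ=3+2i: an eigenvector is (1,-1) - i(0,-1) = (1, -1 + i).
A real fundamental pair from Re and Im of e^((3+2i)t)v: X_1 = e^(3t)(cos(2t)·(1,-1) + sin(2t)·(0,-1)), X_2 = e^(3t)(sin(2t)·(1,-1) - cos(2t)·(0,-1)).
General solution: C_1X_1 + C_2X_2.

x_1(t) = C_1e^(3t)cos(2t) + C_2e^(3t)sin(2t), x_2(t) = -C_1e^(3t)sin(2t) - C_1e^(3t)cos(2t) - C_2e^(3t)sin(2t) + C_2e^(3t)cos(2t)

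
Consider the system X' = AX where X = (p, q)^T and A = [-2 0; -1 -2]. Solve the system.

p(t) = C_2e^(-2t), q(t) = -C_1e^(-2t) - C_2te^(-2t) - 3C_2e^(-2t)

Coefficient matrix A = [[-2, 0], [-1, -2]].
Characteristic polynomial det(A - λI) = λ^2 + 4λ + 4 = 0.
Single eigenvalue λ = -2 with algebraic multiplicity 2.
Eigenvector v = (0,-1); generalized eigenvector w with (A-λI)w=v is (1,-3).
General solution: e^(-2t)[C_1·v + C_2·(t·v + w)].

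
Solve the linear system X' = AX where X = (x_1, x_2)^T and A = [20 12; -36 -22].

Coefficient matrix A = [[20, 12], [-36, -22]].
Characteristic polynomial det(A - λI) = λ^2 + 2λ - 8 = 0.
Eigenvalues λ = 2, -4.
For λ=2: (A-λI) row 1 is [18, 12], so an eigenvector is (-2, 3).
For λ=-4: (A-λI) row 1 is [24, 12], so an eigenvector is (1, -2).
General solution: C_1e^(2t)(-2,3) + C_2e^(-4t)(1,-2).

x_1(t) = -2C_1e^(2t) + C_2e^(-4t), x_2(t) = 3C_1e^(2t) - 2C_2e^(-4t)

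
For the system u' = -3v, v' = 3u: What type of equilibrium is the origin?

A = [[0,-3],[3,0]]; det(A-λI) = λ^2 + 9.
λ = 0 ± 3i: zero real part.

center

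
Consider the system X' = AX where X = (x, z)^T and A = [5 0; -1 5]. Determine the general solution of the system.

Coefficient matrix A = [[5, 0], [-1, 5]].
Characteristic polynomial det(A - λI) = λ^2 - 10λ + 25 = 0.
Single eigenvalue λ = 5 with algebraic multiplicity 2.
Eigenvector v = (0,-1); generalized eigenvector w with (A-λI)w=v is (1,3).
General solution: e^(5t)[K_1·v + K_2·(t·v + w)].

x(t) = K_2e^(5t), z(t) = -K_1e^(5t) - K_2te^(5t) + 3K_2e^(5t)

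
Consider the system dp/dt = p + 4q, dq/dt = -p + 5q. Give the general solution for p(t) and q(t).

Coefficient matrix A = [[1, 4], [-1, 5]].
Characteristic polynomial det(A - λI) = λ^2 - 6λ + 9 = 0.
Single eigenvalue λ = 3 with algebraic multiplicity 2.
Eigenvector v = (-2,-1); generalized eigenvector w with (A-λI)w=v is (-3,-2).
General solution: e^(3t)[C_1·v + C_2·(t·v + w)].

p(t) = -2C_1e^(3t) - 2C_2te^(3t) - 3C_2e^(3t), q(t) = -C_1e^(3t) - C_2te^(3t) - 2C_2e^(3t)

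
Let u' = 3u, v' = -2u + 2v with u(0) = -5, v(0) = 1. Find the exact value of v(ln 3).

A = [[3,0],[-2,2]]; eigenvalues λ = 2, 3.
Eigenvectors: (0,1) for λ=2, (-1,2) for λ=3.
From the initial condition, c_1 = -9, c_2 = 5.
v(ln 3) = (-9)(3^2)(1) + (5)(3^3)(2) = 189.

189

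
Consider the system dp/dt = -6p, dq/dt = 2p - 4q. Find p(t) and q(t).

p(t) = -C_2e^(-6t), q(t) = C_1e^(-4t) + C_2e^(-6t)

Coefficient matrix A = [[-6, 0], [2, -4]].
Characteristic polynomial det(A - λI) = λ^2 + 10λ + 24 = 0.
Eigenvalues λ = -4, -6.
For λ=-4: (A-λI) row 1 is [-2, 0], so an eigenvector is (0, 1).
For λ=-6: (A-λI) row 2 is [2, 2], so an eigenvector is (-1, 1).
General solution: C_1e^(-4t)(0,1) + C_2e^(-6t)(-1,1).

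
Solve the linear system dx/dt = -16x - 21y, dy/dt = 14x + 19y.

x(t) = 3c_1e^(-2t) - c_2e^(5t), y(t) = -2c_1e^(-2t) + c_2e^(5t)

Coefficient matrix A = [[-16, -21], [14, 19]].
Characteristic polynomial det(A - λI) = λ^2 - 3λ - 10 = 0.
Eigenvalues λ = -2, 5.
For λ=-2: (A-λI) row 1 is [-14, -21], so an eigenvector is (3, -2).
For λ=5: (A-λI) row 1 is [-21, -21], so an eigenvector is (-1, 1).
General solution: c_1e^(-2t)(3,-2) + c_2e^(5t)(-1,1).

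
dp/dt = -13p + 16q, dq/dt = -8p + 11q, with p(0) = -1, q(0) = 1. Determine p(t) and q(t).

p(t) = 3e^(3t) - 4e^(-5t), q(t) = 3e^(3t) - 2e^(-5t)

Coefficient matrix A = [[-13, 16], [-8, 11]].
Characteristic polynomial det(A - λI) = λ^2 + 2λ - 15 = 0.
Eigenvalues λ = 3, -5.
For λ=3: (A-λI) row 1 is [-16, 16], so an eigenvector is (1, 1).
For λ=-5: (A-λI) row 1 is [-8, 16], so an eigenvector is (-2, -1).
General solution: C_1e^(3t)(1,1) + C_2e^(-5t)(-2,-1).
Applying p(0)=-1, q(0)=1 gives C_1=3, C_2=2.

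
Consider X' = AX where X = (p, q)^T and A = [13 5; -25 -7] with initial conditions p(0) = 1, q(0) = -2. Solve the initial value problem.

p(t) = e^(3t)cos(5t), q(t) = -e^(3t)sin(5t) - 2e^(3t)cos(5t)

Coefficient matrix A = [[13, 5], [-25, -7]].
Characteristic polynomial det(A - λI) = λ^2 - 6λ + 34 = 0.
Eigenvalues λ = 3 ± 5i (complex conjugate pair).
For λ=3+5i: an eigenvector is (-1,2) - i(0,1) = (-1, 2 - i).
A real fundamental pair from Re and Im of e^((3+5i)t)v: X_1 = e^(3t)(cos(5t)·(-1,2) + sin(5t)·(0,1)), X_2 = e^(3t)(sin(5t)·(-1,2) - cos(5t)·(0,1)).
General solution: C_1X_1 + C_2X_2.
Applying p(0)=1, q(0)=-2 gives C_1=-1, C_2=0.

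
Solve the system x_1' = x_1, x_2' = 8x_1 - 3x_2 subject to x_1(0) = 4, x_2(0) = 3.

x_1(t) = 4e^(t), x_2(t) = 8e^(t) - 5e^(-3t)

Coefficient matrix A = [[1, 0], [8, -3]].
Characteristic polynomial det(A - λI) = λ^2 + 2λ - 3 = 0.
Eigenvalues λ = -3, 1.
For λ=-3: (A-λI) row 1 is [4, 0], so an eigenvector is (0, 1).
For λ=1: (A-λI) row 2 is [8, -4], so an eigenvector is (-1, -2).
General solution: C_1e^(-3t)(0,1) + C_2e^(t)(-1,-2).
Applying x_1(0)=4, x_2(0)=3 gives C_1=-5, C_2=-4.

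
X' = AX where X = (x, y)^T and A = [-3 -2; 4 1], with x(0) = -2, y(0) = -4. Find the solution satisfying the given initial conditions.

x(t) = 6e^(-t)sin(2t) - 2e^(-t)cos(2t), y(t) = -8e^(-t)sin(2t) - 4e^(-t)cos(2t)

Coefficient matrix A = [[-3, -2], [4, 1]].
Characteristic polynomial det(A - λI) = λ^2 + 2λ + 5 = 0.
Eigenvalues λ = -1 ± 2i (complex conjugate pair).
For λ=-1+2i: an eigenvector is (-1,1) - i(0,-1) = (-1, 1 + i).
A real fundamental pair from Re and Im of e^((-1+2i)t)v: X_1 = e^(-t)(cos(2t)·(-1,1) + sin(2t)·(0,-1)), X_2 = e^(-t)(sin(2t)·(-1,1) - cos(2t)·(0,-1)).
General solution: K_1X_1 + K_2X_2.
Applying x(0)=-2, y(0)=-4 gives K_1=2, K_2=-6.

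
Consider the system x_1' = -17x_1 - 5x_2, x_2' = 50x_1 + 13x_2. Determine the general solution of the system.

Coefficient matrix A = [[-17, -5], [50, 13]].
Characteristic polynomial det(A - λI) = λ^2 + 4λ + 29 = 0.
Eigenvalues λ = -2 ± 5i (complex conjugate pair).
For λ=-2+5i: an eigenvector is (0,1) - i(-1,3) = (0 + i, 1 - 3i).
A real fundamental pair from Re and Im of e^((-2+5i)t)v: X_1 = e^(-2t)(cos(5t)·(0,1) + sin(5t)·(-1,3)), X_2 = e^(-2t)(sin(5t)·(0,1) - cos(5t)·(-1,3)).
General solution: C_1X_1 + C_2X_2.

x_1(t) = -C_1e^(-2t)sin(5t) + C_2e^(-2t)cos(5t), x_2(t) = 3C_1e^(-2t)sin(5t) + C_1e^(-2t)cos(5t) + C_2e^(-2t)sin(5t) - 3C_2e^(-2t)cos(5t)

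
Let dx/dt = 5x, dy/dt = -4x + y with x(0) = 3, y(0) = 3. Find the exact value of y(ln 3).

A = [[5,0],[-4,1]]; eigenvalues λ = 1, 5.
Eigenvectors: (0,1) for λ=1, (-1,1) for λ=5.
From the initial condition, c_1 = 6, c_2 = -3.
y(ln 3) = (6)(3^1)(1) + (-3)(3^5)(1) = -711.

-711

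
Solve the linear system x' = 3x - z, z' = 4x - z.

Coefficient matrix A = [[3, -1], [4, -1]].
Characteristic polynomial det(A - λI) = λ^2 - 2λ + 1 = 0.
Single eigenvalue λ = 1 with algebraic multiplicity 2.
Eigenvector v = (1,2); generalized eigenvector w with (A-λI)w=v is (0,-1).
General solution: e^(t)[c_1·v + c_2·(t·v + w)].

x(t) = c_1e^(t) + c_2te^(t), z(t) = 2c_1e^(t) + 2c_2te^(t) - c_2e^(t)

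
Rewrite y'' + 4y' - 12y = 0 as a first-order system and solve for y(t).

Let x_1 = y, x_2 = y'. Then x_1' = x_2 and x_2' = 12x_1 - 4x_2.
A = [[0,1],[12,-4]]; det(A-λI) = λ^2 + 4λ - 12.
Eigenvalues λ = -6, 2 with eigenvectors (1,-6), (1,2).

y(t) = c_1e^(-6t) + c_2e^(2t)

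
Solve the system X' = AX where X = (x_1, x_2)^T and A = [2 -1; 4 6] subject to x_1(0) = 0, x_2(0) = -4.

x_1(t) = 4te^(4t), x_2(t) = -8te^(4t) - 4e^(4t)

Coefficient matrix A = [[2, -1], [4, 6]].
Characteristic polynomial det(A - λI) = λ^2 - 8λ + 16 = 0.
Single eigenvalue λ = 4 with algebraic multiplicity 2.
Eigenvector v = (-1,2); generalized eigenvector w with (A-λI)w=v is (-1,3).
General solution: e^(4t)[c_1·v + c_2·(t·v + w)].
Applying x_1(0)=0, x_2(0)=-4 gives c_1=4, c_2=-4.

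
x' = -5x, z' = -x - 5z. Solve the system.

Coefficient matrix A = [[-5, 0], [-1, -5]].
Characteristic polynomial det(A - λI) = λ^2 + 10λ + 25 = 0.
Single eigenvalue λ = -5 with algebraic multiplicity 2.
Eigenvector v = (0,1); generalized eigenvector w with (A-λI)w=v is (-1,2).
General solution: e^(-5t)[K_1·v + K_2·(t·v + w)].

x(t) = -K_2e^(-5t), z(t) = K_1e^(-5t) + K_2te^(-5t) + 2K_2e^(-5t)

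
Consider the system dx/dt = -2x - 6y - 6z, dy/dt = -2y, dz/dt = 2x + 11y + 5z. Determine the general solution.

x(t) = -3K_1e^(2t) - 2K_2e^(-2t) - 2K_3e^(t), y(t) = K_2e^(-2t), z(t) = 2K_1e^(2t) - K_2e^(-2t) + K_3e^(t)

Coefficient matrix A = [[-2, -6, -6], [0, -2, 0], [2, 11, 5]].
det(A - λI) = 0 gives eigenvalues λ = 2, -2, 1.
For λ=2: eigenvector (-3,0,2).
For λ=-2: eigenvector (-2,1,-1).
For λ=1: eigenvector (-2,0,1).
General solution: K_1e^(2t)(-3,0,2) + K_2e^(-2t)(-2,1,-1) + K_3e^(t)(-2,0,1).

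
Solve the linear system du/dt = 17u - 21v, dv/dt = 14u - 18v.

Coefficient matrix A = [[17, -21], [14, -18]].
Characteristic polynomial det(A - λI) = λ^2 + λ - 12 = 0.
Eigenvalues λ = -4, 3.
For λ=-4: (A-λI) row 1 is [21, -21], so an eigenvector is (1, 1).
For λ=3: (A-λI) row 1 is [14, -21], so an eigenvector is (-3, -2).
General solution: K_1e^(-4t)(1,1) + K_2e^(3t)(-3,-2).

u(t) = K_1e^(-4t) - 3K_2e^(3t), v(t) = K_1e^(-4t) - 2K_2e^(3t)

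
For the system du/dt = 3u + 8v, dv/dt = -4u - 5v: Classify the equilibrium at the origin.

stable spiral

A = [[3,8],[-4,-5]]; det(A-λI) = λ^2 + 2λ + 17.
λ = -1 ± 4i: negative real part.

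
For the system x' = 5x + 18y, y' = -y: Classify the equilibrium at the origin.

A = [[5,18],[0,-1]]; det(A-λI) = λ^2 - 4λ - 5.
λ = -1, 5: opposite signs.

saddle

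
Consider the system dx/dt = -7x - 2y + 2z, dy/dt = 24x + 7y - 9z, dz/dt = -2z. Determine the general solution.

x(t) = -K_2e^(-t) - K_3e^(t), y(t) = K_1e^(-2t) + 3K_2e^(-t) + 4K_3e^(t), z(t) = K_1e^(-2t)

Coefficient matrix A = [[-7, -2, 2], [24, 7, -9], [0, 0, -2]].
det(A - λI) = 0 gives eigenvalues λ = -2, -1, 1.
For λ=-2: eigenvector (0,1,1).
For λ=-1: eigenvector (-1,3,0).
For λ=1: eigenvector (-1,4,0).
General solution: K_1e^(-2t)(0,1,1) + K_2e^(-t)(-1,3,0) + K_3e^(t)(-1,4,0).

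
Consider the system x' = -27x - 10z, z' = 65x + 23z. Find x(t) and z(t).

Coefficient matrix A = [[-27, -10], [65, 23]].
Characteristic polynomial det(A - λI) = λ^2 + 4λ + 29 = 0.
Eigenvalues λ = -2 ± 5i (complex conjugate pair).
For λ=-2+5i: an eigenvector is (-1,3) - i(-1,2) = (-1 + i, 3 - 2i).
A real fundamental pair from Re and Im of e^((-2+5i)t)v: X_1 = e^(-2t)(cos(5t)·(-1,3) + sin(5t)·(-1,2)), X_2 = e^(-2t)(sin(5t)·(-1,3) - cos(5t)·(-1,2)).
General solution: c_1X_1 + c_2X_2.

x(t) = -c_1e^(-2t)sin(5t) - c_1e^(-2t)cos(5t) - c_2e^(-2t)sin(5t) + c_2e^(-2t)cos(5t), z(t) = 2c_1e^(-2t)sin(5t) + 3c_1e^(-2t)cos(5t) + 3c_2e^(-2t)sin(5t) - 2c_2e^(-2t)cos(5t)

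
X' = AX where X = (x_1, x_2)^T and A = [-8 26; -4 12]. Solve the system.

Coefficient matrix A = [[-8, 26], [-4, 12]].
Characteristic polynomial det(A - λI) = λ^2 - 4λ + 8 = 0.
Eigenvalues λ = 2 ± 2i (complex conjugate pair).
For λ=2+2i: an eigenvector is (3,1) - i(-2,-1) = (3 + 2i, 1 + i).
A real fundamental pair from Re and Im of e^((2+2i)t)v: X_1 = e^(2t)(cos(2t)·(3,1) + sin(2t)·(-2,-1)), X_2 = e^(2t)(sin(2t)·(3,1) - cos(2t)·(-2,-1)).
General solution: K_1X_1 + K_2X_2.

x_1(t) = -2K_1e^(2t)sin(2t) + 3K_1e^(2t)cos(2t) + 3K_2e^(2t)sin(2t) + 2K_2e^(2t)cos(2t), x_2(t) = -K_1e^(2t)sin(2t) + K_1e^(2t)cos(2t) + K_2e^(2t)sin(2t) + K_2e^(2t)cos(2t)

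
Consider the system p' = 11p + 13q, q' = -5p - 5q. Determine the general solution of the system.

Coefficient matrix A = [[11, 13], [-5, -5]].
Characteristic polynomial det(A - λI) = λ^2 - 6λ + 10 = 0.
Eigenvalues λ = 3 ± i (complex conjugate pair).
For λ=3+i: an eigenvector is (3,-2) - i(-2,1) = (3 + 2i, -2 - i).
A real fundamental pair from Re and Im of e^((3+i)t)v: X_1 = e^(3t)(cos(t)·(3,-2) + sin(t)·(-2,1)), X_2 = e^(3t)(sin(t)·(3,-2) - cos(t)·(-2,1)).
General solution: C_1X_1 + C_2X_2.

p(t) = -2C_1e^(3t)sin(t) + 3C_1e^(3t)cos(t) + 3C_2e^(3t)sin(t) + 2C_2e^(3t)cos(t), q(t) = C_1e^(3t)sin(t) - 2C_1e^(3t)cos(t) - 2C_2e^(3t)sin(t) - C_2e^(3t)cos(t)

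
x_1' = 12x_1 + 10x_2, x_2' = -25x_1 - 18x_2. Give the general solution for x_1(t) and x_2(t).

x_1(t) = c_1e^(-3t)sin(5t) - c_1e^(-3t)cos(5t) - c_2e^(-3t)sin(5t) - c_2e^(-3t)cos(5t), x_2(t) = -c_1e^(-3t)sin(5t) + 2c_1e^(-3t)cos(5t) + 2c_2e^(-3t)sin(5t) + c_2e^(-3t)cos(5t)

Coefficient matrix A = [[12, 10], [-25, -18]].
Characteristic polynomial det(A - λI) = λ^2 + 6λ + 34 = 0.
Eigenvalues λ = -3 ± 5i (complex conjugate pair).
For λ=-3+5i: an eigenvector is (-1,2) - i(1,-1) = (-1 - i, 2 + i).
A real fundamental pair from Re and Im of e^((-3+5i)t)v: X_1 = e^(-3t)(cos(5t)·(-1,2) + sin(5t)·(1,-1)), X_2 = e^(-3t)(sin(5t)·(-1,2) - cos(5t)·(1,-1)).
General solution: c_1X_1 + c_2X_2.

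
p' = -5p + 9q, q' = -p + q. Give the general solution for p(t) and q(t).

Coefficient matrix A = [[-5, 9], [-1, 1]].
Characteristic polynomial det(A - λI) = λ^2 + 4λ + 4 = 0.
Single eigenvalue λ = -2 with algebraic multiplicity 2.
Eigenvector v = (-3,-1); generalized eigenvector w with (A-λI)w=v is (-2,-1).
General solution: e^(-2t)[K_1·v + K_2·(t·v + w)].

p(t) = -3K_1e^(-2t) - 3K_2te^(-2t) - 2K_2e^(-2t), q(t) = -K_1e^(-2t) - K_2te^(-2t) - K_2e^(-2t)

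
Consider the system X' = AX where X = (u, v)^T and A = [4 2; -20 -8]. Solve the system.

Coefficient matrix A = [[4, 2], [-20, -8]].
Characteristic polynomial det(A - λI) = λ^2 + 4λ + 8 = 0.
Eigenvalues λ = -2 ± 2i (complex conjugate pair).
For λ=-2+2i: an eigenvector is (-1,3) - i(0,1) = (-1, 3 - i).
A real fundamental pair from Re and Im of e^((-2+2i)t)v: X_1 = e^(-2t)(cos(2t)·(-1,3) + sin(2t)·(0,1)), X_2 = e^(-2t)(sin(2t)·(-1,3) - cos(2t)·(0,1)).
General solution: c_1X_1 + c_2X_2.

u(t) = -c_1e^(-2t)cos(2t) - c_2e^(-2t)sin(2t), v(t) = c_1e^(-2t)sin(2t) + 3c_1e^(-2t)cos(2t) + 3c_2e^(-2t)sin(2t) - c_2e^(-2t)cos(2t)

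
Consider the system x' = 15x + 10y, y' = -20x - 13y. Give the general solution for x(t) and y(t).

Coefficient matrix A = [[15, 10], [-20, -13]].
Characteristic polynomial det(A - λI) = λ^2 - 2λ + 5 = 0.
Eigenvalues λ = 1 ± 2i (complex conjugate pair).
For λ=1+2i: an eigenvector is (-2,3) - i(1,-1) = (-2 - i, 3 + i).
A real fundamental pair from Re and Im of e^((1+2i)t)v: X_1 = e^(t)(cos(2t)·(-2,3) + sin(2t)·(1,-1)), X_2 = e^(t)(sin(2t)·(-2,3) - cos(2t)·(1,-1)).
General solution: K_1X_1 + K_2X_2.

x(t) = K_1e^(t)sin(2t) - 2K_1e^(t)cos(2t) - 2K_2e^(t)sin(2t) - K_2e^(t)cos(2t), y(t) = -K_1e^(t)sin(2t) + 3K_1e^(t)cos(2t) + 3K_2e^(t)sin(2t) + K_2e^(t)cos(2t)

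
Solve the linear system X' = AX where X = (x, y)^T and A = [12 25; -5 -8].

Coefficient matrix A = [[12, 25], [-5, -8]].
Characteristic polynomial det(A - λI) = λ^2 - 4λ + 29 = 0.
Eigenvalues λ = 2 ± 5i (complex conjugate pair).
For λ=2+5i: an eigenvector is (-1,0) - i(-2,1) = (-1 + 2i, 0 - i).
A real fundamental pair from Re and Im of e^((2+5i)t)v: X_1 = e^(2t)(cos(5t)·(-1,0) + sin(5t)·(-2,1)), X_2 = e^(2t)(sin(5t)·(-1,0) - cos(5t)·(-2,1)).
General solution: c_1X_1 + c_2X_2.

x(t) = -2c_1e^(2t)sin(5t) - c_1e^(2t)cos(5t) - c_2e^(2t)sin(5t) + 2c_2e^(2t)cos(5t), y(t) = c_1e^(2t)sin(5t) - c_2e^(2t)cos(5t)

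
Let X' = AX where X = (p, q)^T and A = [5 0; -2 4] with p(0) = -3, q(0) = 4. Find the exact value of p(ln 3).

-729

A = [[5,0],[-2,4]]; eigenvalues λ = 5, 4.
Eigenvectors: (-1,2) for λ=5, (0,1) for λ=4.
From the initial condition, c_1 = 3, c_2 = -2.
p(ln 3) = (3)(3^5)(-1) + (-2)(3^4)(0) = -729.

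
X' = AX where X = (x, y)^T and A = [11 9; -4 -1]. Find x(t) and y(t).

Coefficient matrix A = [[11, 9], [-4, -1]].
Characteristic polynomial det(A - λI) = λ^2 - 10λ + 25 = 0.
Single eigenvalue λ = 5 with algebraic multiplicity 2.
Eigenvector v = (3,-2); generalized eigenvector w with (A-λI)w=v is (-1,1).
General solution: e^(5t)[c_1·v + c_2·(t·v + w)].

x(t) = 3c_1e^(5t) + 3c_2te^(5t) - c_2e^(5t), y(t) = -2c_1e^(5t) - 2c_2te^(5t) + c_2e^(5t)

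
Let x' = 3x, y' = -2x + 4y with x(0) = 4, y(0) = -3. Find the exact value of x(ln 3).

A = [[3,0],[-2,4]]; eigenvalues λ = 3, 4.
Eigenvectors: (-1,-2) for λ=3, (0,-1) for λ=4.
From the initial condition, c_1 = -4, c_2 = 11.
x(ln 3) = (-4)(3^3)(-1) + (11)(3^4)(0) = 108.

108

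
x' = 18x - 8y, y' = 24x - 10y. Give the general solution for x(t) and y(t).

x(t) = -2K_1e^(6t) - K_2e^(2t), y(t) = -3K_1e^(6t) - 2K_2e^(2t)

Coefficient matrix A = [[18, -8], [24, -10]].
Characteristic polynomial det(A - λI) = λ^2 - 8λ + 12 = 0.
Eigenvalues λ = 6, 2.
For λ=6: (A-λI) row 1 is [12, -8], so an eigenvector is (-2, -3).
For λ=2: (A-λI) row 1 is [16, -8], so an eigenvector is (-1, -2).
General solution: K_1e^(6t)(-2,-3) + K_2e^(2t)(-1,-2).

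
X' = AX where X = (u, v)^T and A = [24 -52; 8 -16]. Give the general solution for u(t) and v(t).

u(t) = 3c_1e^(4t)sin(4t) - 2c_1e^(4t)cos(4t) - 2c_2e^(4t)sin(4t) - 3c_2e^(4t)cos(4t), v(t) = c_1e^(4t)sin(4t) - c_1e^(4t)cos(4t) - c_2e^(4t)sin(4t) - c_2e^(4t)cos(4t)

Coefficient matrix A = [[24, -52], [8, -16]].
Characteristic polynomial det(A - λI) = λ^2 - 8λ + 32 = 0.
Eigenvalues λ = 4 ± 4i (complex conjugate pair).
For λ=4+4i: an eigenvector is (-2,-1) - i(3,1) = (-2 - 3i, -1 - i).
A real fundamental pair from Re and Im of e^((4+4i)t)v: X_1 = e^(4t)(cos(4t)·(-2,-1) + sin(4t)·(3,1)), X_2 = e^(4t)(sin(4t)·(-2,-1) - cos(4t)·(3,1)).
General solution: c_1X_1 + c_2X_2.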